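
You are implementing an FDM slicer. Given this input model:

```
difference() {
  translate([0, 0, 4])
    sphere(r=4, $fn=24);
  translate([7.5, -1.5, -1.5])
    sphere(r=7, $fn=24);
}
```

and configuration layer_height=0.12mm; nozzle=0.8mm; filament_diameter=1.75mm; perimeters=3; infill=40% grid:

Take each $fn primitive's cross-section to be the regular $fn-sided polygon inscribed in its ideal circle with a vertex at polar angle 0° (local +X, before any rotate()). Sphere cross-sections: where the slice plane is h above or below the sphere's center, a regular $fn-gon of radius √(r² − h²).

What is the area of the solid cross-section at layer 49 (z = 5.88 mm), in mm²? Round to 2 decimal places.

At z = 5.88 mm: the r=4 sphere contributes a regular 24-gon of circumradius √(4²−1.88²) = 3.531 (area = (24/2)·3.531²·sin(360°/24) = 38.72 mm²); the sphere at (7.5, -1.5) does not reach this height (|z−center|=7.380 > r=7); Taking the first minus the rest: none of the subtracted shapes is present at this height, so the r=4 sphere is unchanged — area = 38.72 mm². Overall, the cross-section is a single solid region. Net area = 38.72 mm².

38.72 mm²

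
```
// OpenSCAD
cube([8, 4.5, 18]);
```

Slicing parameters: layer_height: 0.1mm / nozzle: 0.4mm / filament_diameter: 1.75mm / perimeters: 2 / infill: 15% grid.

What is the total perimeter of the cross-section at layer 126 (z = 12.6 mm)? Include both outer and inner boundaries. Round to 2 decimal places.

At z = 12.6 mm: the cube (footprint 8×4.5) is included at this height (perimeter 25.00 mm). Overall, the cross-section is a single solid region. Total boundary length (outer) = 25.00 mm.

25.00 mm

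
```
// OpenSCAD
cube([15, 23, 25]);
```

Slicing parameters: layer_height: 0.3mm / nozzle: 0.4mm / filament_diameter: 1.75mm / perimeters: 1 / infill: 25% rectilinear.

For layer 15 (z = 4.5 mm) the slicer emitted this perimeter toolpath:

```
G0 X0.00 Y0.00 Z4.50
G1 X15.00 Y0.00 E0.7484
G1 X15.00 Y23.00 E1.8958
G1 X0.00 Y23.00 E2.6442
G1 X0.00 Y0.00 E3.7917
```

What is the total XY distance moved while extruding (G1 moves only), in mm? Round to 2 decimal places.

76.00 mm

Sum the Euclidean lengths of each G1 segment: total = 76.00 mm.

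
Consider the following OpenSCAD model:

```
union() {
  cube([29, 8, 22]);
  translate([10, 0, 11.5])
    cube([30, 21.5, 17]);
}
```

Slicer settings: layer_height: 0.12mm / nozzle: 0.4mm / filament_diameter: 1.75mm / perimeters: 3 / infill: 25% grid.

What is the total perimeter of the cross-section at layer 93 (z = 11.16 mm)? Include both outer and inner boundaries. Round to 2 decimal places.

At z = 11.16 mm: the cube (footprint 29×8) is included at this height (perimeter 74.00 mm); the cube at (10, 0) does not reach this height (z outside [11.5, 28.5]); Taking the union: only the 29×8 cube is present, so the union is just that shape — boundary = 74.00 mm. Overall, the cross-section is a single solid region. Total boundary length (outer) = 74.00 mm.

74.00 mm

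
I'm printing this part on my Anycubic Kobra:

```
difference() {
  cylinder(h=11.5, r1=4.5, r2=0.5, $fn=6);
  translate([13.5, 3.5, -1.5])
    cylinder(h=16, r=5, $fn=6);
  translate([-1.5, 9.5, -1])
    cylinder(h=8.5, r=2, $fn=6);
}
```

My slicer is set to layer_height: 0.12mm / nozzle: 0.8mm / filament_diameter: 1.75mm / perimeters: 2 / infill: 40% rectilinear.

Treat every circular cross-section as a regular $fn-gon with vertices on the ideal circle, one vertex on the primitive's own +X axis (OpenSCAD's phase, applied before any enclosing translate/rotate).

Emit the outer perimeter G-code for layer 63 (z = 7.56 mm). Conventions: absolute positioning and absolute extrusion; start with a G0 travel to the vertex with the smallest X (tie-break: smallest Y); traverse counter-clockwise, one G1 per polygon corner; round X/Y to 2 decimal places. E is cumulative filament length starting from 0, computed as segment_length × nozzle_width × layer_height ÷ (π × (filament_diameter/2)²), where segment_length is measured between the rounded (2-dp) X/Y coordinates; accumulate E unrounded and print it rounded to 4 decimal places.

G0 X-1.87 Y0.00 Z7.56
G1 X-0.94 Y-1.62 E0.0746
G1 X0.94 Y-1.62 E0.1496
G1 X1.87 Y0.00 E0.2241
G1 X0.94 Y1.62 E0.2987
G1 X-0.94 Y1.62 E0.3737
G1 X-1.87 Y0.00 E0.4483

At z = 7.56 mm: the cone (r1=4.5→r2=0.5) has section circumradius 1.870 here — a regular 6-gon; the r=5 cylinder at (13.5, 3.5) contributes a regular 6-gon of circumradius 5; the cylinder at (-1.5, 9.5) is absent (z outside [-1, 7.5]); Subtracting the remaining from the first: starting from the cone, the r=5 cylinder at (13.5, 3.5) misses the remaining region (no effect) — 1 connected region. The outline is a single polygon with 6 vertices. Extrusion per mm of travel: 0.8 × 0.12 / (π × 0.875²) = 0.039912. Accumulating E over each segment gives final E = 0.4483.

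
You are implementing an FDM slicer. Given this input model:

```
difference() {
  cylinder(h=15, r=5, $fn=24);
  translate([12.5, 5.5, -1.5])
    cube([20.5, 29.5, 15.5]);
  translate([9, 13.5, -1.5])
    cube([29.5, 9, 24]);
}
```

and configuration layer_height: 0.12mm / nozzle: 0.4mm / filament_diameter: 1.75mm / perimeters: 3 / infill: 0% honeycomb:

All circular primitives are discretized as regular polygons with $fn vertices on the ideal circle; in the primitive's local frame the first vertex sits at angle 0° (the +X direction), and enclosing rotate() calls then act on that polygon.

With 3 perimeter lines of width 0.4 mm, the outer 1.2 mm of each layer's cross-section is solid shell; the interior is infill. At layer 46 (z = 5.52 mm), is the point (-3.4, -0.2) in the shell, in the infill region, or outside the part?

infill

At z = 5.52 mm: the r=5 cylinder gives a regular 24-gon of circumradius 5 (constant along its height); the cube at (12.5, 5.5) is present — its section is the full 20.5×29.5 rectangle; the cube at (9, 13.5) is present — its section is the full 29.5×9 rectangle; Taking the first minus the rest: starting from the r=5 cylinder, the 20.5×29.5 cube at (12.5, 5.5) misses the remaining region (no effect); the 29.5×9 cube at (9, 13.5) misses the remaining region (no effect) — 1 connected region. Overall, the cross-section is a single solid region. The nearest boundary edge runs (-4.83, -1.29)→(-5.00, 0.00); distance from the point to it = 1.56 mm. The point is inside the cross-section and 1.56 mm from the nearest boundary — more than the 1.2 mm shell width (3 × 0.4), so it's in the infill interior.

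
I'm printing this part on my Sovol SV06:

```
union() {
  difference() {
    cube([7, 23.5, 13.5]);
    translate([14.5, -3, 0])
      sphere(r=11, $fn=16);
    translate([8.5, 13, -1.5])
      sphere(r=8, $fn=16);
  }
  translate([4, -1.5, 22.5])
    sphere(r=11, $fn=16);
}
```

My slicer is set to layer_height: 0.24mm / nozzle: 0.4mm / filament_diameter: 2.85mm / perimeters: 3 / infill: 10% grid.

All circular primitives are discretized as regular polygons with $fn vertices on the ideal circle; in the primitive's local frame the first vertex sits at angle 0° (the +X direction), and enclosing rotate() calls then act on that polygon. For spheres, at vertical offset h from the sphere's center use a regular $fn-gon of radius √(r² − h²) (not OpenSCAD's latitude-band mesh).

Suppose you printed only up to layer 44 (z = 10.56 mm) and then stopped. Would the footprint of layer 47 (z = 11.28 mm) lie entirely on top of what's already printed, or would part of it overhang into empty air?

entirely on top

Compare the two slices. At z = 10.56: the cube is present — its section is the full 7×23.5 rectangle (area 164.50 mm²); the r=11 sphere at (14.5, -3) contributes a regular 16-gon of circumradius √(11²−10.56²) = 3.080 (area = (16/2)·3.080²·sin(360°/16) = 29.04 mm²); the sphere at (8.5, 13) is not intersected at this z (|z−center|=12.060 > r=8); After the difference (first − rest): starting from the 7×23.5 cube (164.50 mm²), the r=11 sphere at (14.5, -3) misses the remaining region (no effect) — area = 164.50 mm²; the sphere at (4, -1.5) does not reach this height (|z−center|=11.940 > r=11); Taking the union: only the result so far is present, so the union is just that shape — area = 164.50 mm². At z = 11.28: the 7×23.5 cube contributes its full rectangle (area 164.50 mm²); the sphere at (14.5, -3) is absent (|z−center|=11.280 > r=11); the sphere at (8.5, 13) is absent (|z−center|=12.780 > r=8); Taking the first minus the rest: none of the subtracted shapes is present at this height, so the 7×23.5 cube is unchanged — area = 164.50 mm²; the sphere at (4, -1.5) is not intersected at this z (|z−center|=11.220 > r=11); Merging all regions: only that combined region is present, so the union is just that shape — area = 164.50 mm². Checking containment: the cross-section at z = 11.28 is a subset of the cross-section at z = 10.56.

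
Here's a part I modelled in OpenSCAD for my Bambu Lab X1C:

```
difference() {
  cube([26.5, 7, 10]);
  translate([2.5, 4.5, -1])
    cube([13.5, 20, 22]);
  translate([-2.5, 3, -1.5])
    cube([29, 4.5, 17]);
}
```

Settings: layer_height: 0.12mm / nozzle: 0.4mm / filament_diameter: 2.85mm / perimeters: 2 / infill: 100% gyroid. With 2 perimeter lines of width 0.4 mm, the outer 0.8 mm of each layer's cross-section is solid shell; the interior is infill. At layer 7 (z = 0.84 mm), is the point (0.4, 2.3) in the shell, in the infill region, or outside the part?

At z = 0.84 mm: the cube is present — its section is the full 26.5×7 rectangle; the 13.5×20 cube at (2.5, 4.5) contributes its full rectangle; the cube at (-2.5, 3) (footprint 29×4.5) is included at this height; Taking the first minus the rest: starting from the 26.5×7 cube, the 13.5×20 cube at (2.5, 4.5) partially overlaps it — only the 33.75 mm² overlap (of its 270.00 mm²) is removed, clipping the outline; the 29×4.5 cube at (-2.5, 3) partially overlaps it — only the 72.25 mm² overlap (of its 130.50 mm²) is removed, clipping the outline — 1 connected region. Overall, the cross-section is a single solid region. The nearest boundary edge runs (0.00, 0.00)→(0.00, 3.00); distance from the point to it = 0.40 mm. The point is inside the cross-section, 0.40 mm from the nearest boundary — within the 0.8 mm shell band (2 × 0.4).

shell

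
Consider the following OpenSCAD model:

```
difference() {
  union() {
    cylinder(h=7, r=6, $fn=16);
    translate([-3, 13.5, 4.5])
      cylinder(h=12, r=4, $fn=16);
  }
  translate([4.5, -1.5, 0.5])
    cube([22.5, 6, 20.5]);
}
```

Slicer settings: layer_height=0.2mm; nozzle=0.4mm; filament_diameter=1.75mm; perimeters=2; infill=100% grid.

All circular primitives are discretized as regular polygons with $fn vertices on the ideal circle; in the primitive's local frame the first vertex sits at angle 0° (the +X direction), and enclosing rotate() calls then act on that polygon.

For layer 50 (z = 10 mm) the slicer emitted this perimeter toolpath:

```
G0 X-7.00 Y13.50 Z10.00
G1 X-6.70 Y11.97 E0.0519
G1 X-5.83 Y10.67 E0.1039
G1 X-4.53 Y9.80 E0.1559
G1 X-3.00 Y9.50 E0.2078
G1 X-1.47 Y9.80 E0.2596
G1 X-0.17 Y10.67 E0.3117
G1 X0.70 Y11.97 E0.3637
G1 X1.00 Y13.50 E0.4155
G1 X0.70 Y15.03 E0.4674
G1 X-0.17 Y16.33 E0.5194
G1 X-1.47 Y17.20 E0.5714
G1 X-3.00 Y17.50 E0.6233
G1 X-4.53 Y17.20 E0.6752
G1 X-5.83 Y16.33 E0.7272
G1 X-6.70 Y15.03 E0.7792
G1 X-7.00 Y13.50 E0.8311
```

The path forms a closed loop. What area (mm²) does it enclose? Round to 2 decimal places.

Apply the shoelace formula to the sequence of (X, Y) vertices; enclosed area = 49.04 mm².

49.04 mm²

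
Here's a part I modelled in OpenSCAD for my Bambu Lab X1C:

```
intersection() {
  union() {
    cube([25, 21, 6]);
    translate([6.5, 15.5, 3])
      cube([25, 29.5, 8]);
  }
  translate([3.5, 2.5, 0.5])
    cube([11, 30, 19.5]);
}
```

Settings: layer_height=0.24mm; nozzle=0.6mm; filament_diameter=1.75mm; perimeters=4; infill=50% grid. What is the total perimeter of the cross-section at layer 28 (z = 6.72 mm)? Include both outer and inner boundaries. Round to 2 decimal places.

50.00 mm

At z = 6.72 mm: the cube is not intersected at this z (z outside [0, 6]); the cube at (6.5, 15.5) is present — its section is the full 25×29.5 rectangle (perimeter 109.00 mm); Combining (union): only the 25×29.5 cube at (6.5, 15.5) is present, so the union is just that shape — boundary = 109.00 mm; the 11×30 cube at (3.5, 2.5) contributes its full rectangle (perimeter 82.00 mm); After intersecting: the 11×30 cube at (3.5, 2.5) partially overlaps the result so far; clipping to the common part keeps 136.00 mm² — boundary = 50.00 mm. Overall, the cross-section is a single solid region. Total boundary length (outer) = 50.00 mm.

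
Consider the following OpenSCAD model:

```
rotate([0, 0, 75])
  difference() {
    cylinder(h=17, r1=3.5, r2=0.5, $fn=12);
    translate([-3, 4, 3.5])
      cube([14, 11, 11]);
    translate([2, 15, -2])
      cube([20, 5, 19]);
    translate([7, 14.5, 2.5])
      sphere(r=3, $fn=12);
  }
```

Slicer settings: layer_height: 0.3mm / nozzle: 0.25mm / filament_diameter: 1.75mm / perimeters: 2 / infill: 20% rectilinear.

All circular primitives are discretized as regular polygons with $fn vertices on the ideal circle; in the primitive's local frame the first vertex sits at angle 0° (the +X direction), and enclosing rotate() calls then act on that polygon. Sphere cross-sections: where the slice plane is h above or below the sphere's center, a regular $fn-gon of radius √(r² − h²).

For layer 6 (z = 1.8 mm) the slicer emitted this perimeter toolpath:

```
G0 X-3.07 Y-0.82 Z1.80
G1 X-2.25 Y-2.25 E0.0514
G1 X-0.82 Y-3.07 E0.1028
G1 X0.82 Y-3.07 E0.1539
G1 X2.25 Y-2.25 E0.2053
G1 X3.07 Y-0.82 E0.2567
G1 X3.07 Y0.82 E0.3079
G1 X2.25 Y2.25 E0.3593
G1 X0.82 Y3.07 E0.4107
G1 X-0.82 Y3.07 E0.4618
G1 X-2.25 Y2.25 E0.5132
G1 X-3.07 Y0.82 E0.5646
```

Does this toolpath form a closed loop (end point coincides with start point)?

Start point (G0): (-3.07, -0.82). End point (last G1): the path does not return to the start — open.

no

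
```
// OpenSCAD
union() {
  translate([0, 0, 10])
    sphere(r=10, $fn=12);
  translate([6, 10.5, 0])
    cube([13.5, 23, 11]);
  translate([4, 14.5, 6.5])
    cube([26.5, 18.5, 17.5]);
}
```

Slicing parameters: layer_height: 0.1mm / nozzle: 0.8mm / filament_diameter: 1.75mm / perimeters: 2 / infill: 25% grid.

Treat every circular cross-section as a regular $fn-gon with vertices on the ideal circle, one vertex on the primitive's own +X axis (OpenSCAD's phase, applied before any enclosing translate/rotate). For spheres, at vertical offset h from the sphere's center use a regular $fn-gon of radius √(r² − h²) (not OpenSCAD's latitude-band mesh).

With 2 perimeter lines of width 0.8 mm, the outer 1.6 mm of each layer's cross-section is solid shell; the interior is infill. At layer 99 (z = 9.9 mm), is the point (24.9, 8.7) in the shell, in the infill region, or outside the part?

outside

At z = 9.9 mm: the r=10 sphere contributes a regular 12-gon of circumradius √(10²−0.1²) = 9.999; the cube at (6, 10.5) (footprint 13.5×23) is included at this height; the cube at (4, 14.5) is present — its section is the full 26.5×18.5 rectangle; Merging all regions: the regions partially overlap (shared area 249.75 mm²), so overlapping operands fuse into one piece — 2 connected regions. Overall, the cross-section has 2 separate islands. The nearest boundary edge runs (19.50, 14.50)→(19.50, 10.50); distance from the point to it = 5.69 mm. The point is not inside any of the regions above, so it lies outside the cross-section (5.69 mm from the nearest boundary).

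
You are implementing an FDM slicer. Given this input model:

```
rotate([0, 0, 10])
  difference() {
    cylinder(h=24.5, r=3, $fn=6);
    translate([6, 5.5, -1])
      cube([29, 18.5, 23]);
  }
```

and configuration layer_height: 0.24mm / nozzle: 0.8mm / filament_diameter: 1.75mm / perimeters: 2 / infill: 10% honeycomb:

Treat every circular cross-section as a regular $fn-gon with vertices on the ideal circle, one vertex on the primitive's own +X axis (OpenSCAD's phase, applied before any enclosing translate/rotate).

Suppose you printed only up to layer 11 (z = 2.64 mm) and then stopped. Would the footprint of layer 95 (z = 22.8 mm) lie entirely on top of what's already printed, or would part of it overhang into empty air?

Compare the two slices. At z = 2.64: the r=3 cylinder contributes a regular 6-gon of circumradius 3 (area = (6/2)·3.000²·sin(360°/6) = 23.38 mm²); the 29×18.5 cube at (6, 5.5) contributes its full rectangle (area 536.50 mm²); Taking the first minus the rest: starting from the r=3 cylinder (23.38 mm²), the 29×18.5 cube at (6, 5.5) misses the remaining region (no effect) — area = 23.38 mm²; (whole slice rotated 10° about Z — lengths, areas and connectivity unchanged). At z = 22.8: the r=3 cylinder gives a regular 6-gon of circumradius 3 (constant along its height) (area = (6/2)·3.000²·sin(360°/6) = 23.38 mm²); the cube at (6, 5.5) is absent (z outside [-1, 22]); Taking the first minus the rest: none of the subtracted shapes is present at this height, so the r=3 cylinder is unchanged — area = 23.38 mm²; (whole slice rotated 10° about Z — lengths, areas and connectivity unchanged). Checking containment: the cross-section at z = 22.8 is a subset of the cross-section at z = 2.64.

entirely on top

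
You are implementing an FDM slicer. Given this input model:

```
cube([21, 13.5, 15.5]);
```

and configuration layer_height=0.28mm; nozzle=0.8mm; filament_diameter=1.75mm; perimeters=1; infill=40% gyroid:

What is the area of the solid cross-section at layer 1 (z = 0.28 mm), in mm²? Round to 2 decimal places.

283.50 mm²

At z = 0.28 mm: the cube is present — its section is the full 21×13.5 rectangle (area 283.50 mm²). Overall, the cross-section is a single solid region. Net area = 283.50 mm².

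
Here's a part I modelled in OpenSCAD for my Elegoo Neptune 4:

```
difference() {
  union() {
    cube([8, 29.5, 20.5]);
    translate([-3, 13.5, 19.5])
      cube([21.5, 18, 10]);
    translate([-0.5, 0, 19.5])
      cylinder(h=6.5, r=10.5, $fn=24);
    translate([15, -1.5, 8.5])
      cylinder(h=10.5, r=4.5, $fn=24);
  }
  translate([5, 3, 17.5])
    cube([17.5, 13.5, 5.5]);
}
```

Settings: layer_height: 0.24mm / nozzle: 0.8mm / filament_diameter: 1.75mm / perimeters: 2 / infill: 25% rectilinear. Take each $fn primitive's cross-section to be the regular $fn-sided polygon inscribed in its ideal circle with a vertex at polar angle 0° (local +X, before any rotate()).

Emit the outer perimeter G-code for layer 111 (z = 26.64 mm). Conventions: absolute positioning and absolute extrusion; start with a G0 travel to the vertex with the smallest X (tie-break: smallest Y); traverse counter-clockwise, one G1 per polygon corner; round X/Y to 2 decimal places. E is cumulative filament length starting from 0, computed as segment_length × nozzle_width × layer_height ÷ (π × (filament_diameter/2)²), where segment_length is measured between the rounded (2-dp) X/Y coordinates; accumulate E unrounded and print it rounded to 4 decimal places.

G0 X-3.00 Y13.50 Z26.64
G1 X18.50 Y13.50 E1.7162
G1 X18.50 Y31.50 E3.1531
G1 X-3.00 Y31.50 E4.8693
G1 X-3.00 Y13.50 E6.3061

At z = 26.64 mm: the cube is not intersected at this z (z outside [0, 20.5]); the cube at (-3, 13.5) (footprint 21.5×18) is included at this height; the cylinder at (-0.5, 0) is absent (z outside [19.5, 26]); the cylinder at (15, -1.5) does not reach this height (z outside [8.5, 19]); Taking the union: only the 21.5×18 cube at (-3, 13.5) is present, so the union is just that shape — 1 connected region; the cube at (5, 3) is not intersected at this z (z outside [17.5, 23]); Subtracting the remaining from the first: none of the subtracted shapes is present at this height, so that combined region is unchanged — 1 connected region. The outline is a single polygon with 4 vertices. Extrusion per mm of travel: 0.8 × 0.24 / (π × 0.875²) = 0.079824. Accumulating E over each segment gives final E = 6.3061.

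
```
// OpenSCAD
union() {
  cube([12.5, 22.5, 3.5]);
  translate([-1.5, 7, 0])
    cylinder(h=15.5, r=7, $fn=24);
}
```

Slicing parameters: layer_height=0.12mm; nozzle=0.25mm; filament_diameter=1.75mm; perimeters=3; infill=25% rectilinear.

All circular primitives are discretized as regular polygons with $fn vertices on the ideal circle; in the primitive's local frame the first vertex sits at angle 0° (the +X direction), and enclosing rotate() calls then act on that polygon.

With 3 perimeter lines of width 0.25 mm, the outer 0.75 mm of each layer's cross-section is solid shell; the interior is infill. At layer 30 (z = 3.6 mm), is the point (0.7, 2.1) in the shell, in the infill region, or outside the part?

infill

At z = 3.6 mm: the cube does not reach this height (z outside [0, 3.5]); the cylinder at (-1.5, 7): section is a regular 24-gon, circumradius r=7; Merging all regions: only the r=7 cylinder at (-1.5, 7) is present, so the union is just that shape — 1 connected region. Overall, the cross-section is a single solid region. The nearest boundary edge runs (0.31, 0.24)→(2.00, 0.94); distance from the point to it = 1.57 mm. The point is inside the cross-section and 1.57 mm from the nearest boundary — more than the 0.75 mm shell width (3 × 0.25), so it's in the infill interior.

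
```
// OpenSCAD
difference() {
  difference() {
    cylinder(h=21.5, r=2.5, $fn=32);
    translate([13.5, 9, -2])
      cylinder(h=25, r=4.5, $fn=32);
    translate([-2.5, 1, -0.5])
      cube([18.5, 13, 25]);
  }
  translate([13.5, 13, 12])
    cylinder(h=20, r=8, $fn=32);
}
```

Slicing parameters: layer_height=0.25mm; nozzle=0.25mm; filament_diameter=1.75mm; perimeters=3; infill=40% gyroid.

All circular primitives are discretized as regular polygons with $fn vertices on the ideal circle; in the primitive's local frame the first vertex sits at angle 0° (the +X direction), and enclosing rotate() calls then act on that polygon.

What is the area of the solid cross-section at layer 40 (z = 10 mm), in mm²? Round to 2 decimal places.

14.60 mm²

At z = 10 mm: the r=2.5 cylinder gives a regular 32-gon of circumradius 2.5 (constant along its height) (area = (32/2)·2.500²·sin(360°/32) = 19.51 mm²); the cylinder at (13.5, 9): section is a regular 32-gon, circumradius r=4.5 (area = (32/2)·4.500²·sin(360°/32) = 63.21 mm²); the cube at (-2.5, 1) is present — its section is the full 18.5×13 rectangle (area 240.50 mm²); Subtracting the remaining from the first: starting from the r=2.5 cylinder (19.51 mm²), the r=4.5 cylinder at (13.5, 9) misses the remaining region (no effect); the 18.5×13 cube at (-2.5, 1) partially overlaps it — only the 4.91 mm² overlap (of its 240.50 mm²) is removed, clipping the outline — area = 14.60 mm²; the cylinder at (13.5, 13) is not intersected at this z (z outside [12, 32]); After the difference (first − rest): none of the subtracted shapes is present at this height, so that combined region is unchanged — area = 14.60 mm². Overall, the cross-section is a single solid region. Net area = 14.60 mm².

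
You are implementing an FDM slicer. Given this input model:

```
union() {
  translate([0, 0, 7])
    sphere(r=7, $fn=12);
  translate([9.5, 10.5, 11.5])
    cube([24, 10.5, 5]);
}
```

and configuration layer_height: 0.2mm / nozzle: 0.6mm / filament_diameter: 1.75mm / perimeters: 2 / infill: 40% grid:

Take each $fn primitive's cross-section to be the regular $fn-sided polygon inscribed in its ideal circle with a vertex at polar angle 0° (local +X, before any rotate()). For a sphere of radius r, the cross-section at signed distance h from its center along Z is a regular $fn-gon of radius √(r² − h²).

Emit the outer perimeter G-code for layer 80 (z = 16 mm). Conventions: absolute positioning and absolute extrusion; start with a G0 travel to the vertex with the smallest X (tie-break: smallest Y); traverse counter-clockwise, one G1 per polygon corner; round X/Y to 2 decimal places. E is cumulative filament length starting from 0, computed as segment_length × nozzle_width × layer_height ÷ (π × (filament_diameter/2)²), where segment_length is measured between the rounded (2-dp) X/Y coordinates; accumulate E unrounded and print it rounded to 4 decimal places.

G0 X9.50 Y10.50 Z16.00
G1 X33.50 Y10.50 E1.1974
G1 X33.50 Y21.00 E1.7212
G1 X9.50 Y21.00 E2.9186
G1 X9.50 Y10.50 E3.4424

At z = 16 mm: the sphere is not intersected at this z (|z−center|=9.000 > r=7); the cube at (9.5, 10.5) is present — its section is the full 24×10.5 rectangle; Combining (union): only the 24×10.5 cube at (9.5, 10.5) is present, so the union is just that shape — 1 connected region. The outline is a single polygon with 4 vertices. Extrusion per mm of travel: 0.6 × 0.2 / (π × 0.875²) = 0.049890. Accumulating E over each segment gives final E = 3.4424.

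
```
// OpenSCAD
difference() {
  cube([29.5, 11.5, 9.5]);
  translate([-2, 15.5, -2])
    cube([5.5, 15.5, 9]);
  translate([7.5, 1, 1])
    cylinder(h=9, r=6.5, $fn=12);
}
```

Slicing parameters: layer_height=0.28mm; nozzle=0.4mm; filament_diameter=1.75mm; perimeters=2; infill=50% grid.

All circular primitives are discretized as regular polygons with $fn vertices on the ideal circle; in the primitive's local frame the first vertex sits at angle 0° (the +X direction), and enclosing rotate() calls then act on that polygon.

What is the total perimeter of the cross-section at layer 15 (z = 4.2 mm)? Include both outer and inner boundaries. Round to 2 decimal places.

91.79 mm

At z = 4.2 mm: the 29.5×11.5 cube contributes its full rectangle (perimeter 82.00 mm); the 5.5×15.5 cube at (-2, 15.5) contributes its full rectangle (perimeter 42.00 mm); the r=6.5 cylinder at (7.5, 1) gives a regular 12-gon of circumradius 6.5 (constant along its height) (perimeter = 2·12·6.500·sin(180°/12) = 40.38 mm); After the difference (first − rest): starting from the 29.5×11.5 cube, the 5.5×15.5 cube at (-2, 15.5) misses the remaining region (no effect); the r=6.5 cylinder at (7.5, 1) partially overlaps it — only the 76.11 mm² overlap (of its 126.75 mm²) is removed, clipping the outline — boundary = 91.79 mm. Overall, the cross-section is a single solid region. Total boundary length (outer) = 91.79 mm.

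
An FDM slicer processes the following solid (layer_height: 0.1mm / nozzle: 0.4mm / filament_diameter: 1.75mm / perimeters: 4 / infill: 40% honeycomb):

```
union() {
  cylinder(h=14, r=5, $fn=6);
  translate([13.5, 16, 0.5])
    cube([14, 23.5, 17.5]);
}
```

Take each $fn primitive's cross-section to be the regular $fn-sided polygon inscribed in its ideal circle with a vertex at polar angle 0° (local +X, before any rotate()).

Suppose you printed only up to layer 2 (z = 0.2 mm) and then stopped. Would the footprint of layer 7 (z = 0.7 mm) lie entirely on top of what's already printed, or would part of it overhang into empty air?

part overhangs

Compare the two slices. At z = 0.2: the r=5 cylinder gives a regular 6-gon of circumradius 5 (constant along its height) (area = (6/2)·5.000²·sin(360°/6) = 64.95 mm²); the cube at (13.5, 16) does not reach this height (z outside [0.5, 18]); Combining (union): only the r=5 cylinder is present, so the union is just that shape — area = 64.95 mm². At z = 0.7: the r=5 cylinder gives a regular 6-gon of circumradius 5 (constant along its height) (area = (6/2)·5.000²·sin(360°/6) = 64.95 mm²); the cube at (13.5, 16) (footprint 14×23.5) is included at this height (area 329.00 mm²); Merging all regions: the 2 present regions are separate (no shared area or edge), so areas and boundary lengths simply add and each stays a separate island — area = 393.95 mm². Checking containment: at z = 0.7 the cross-section extends beyond the z = 0.2 cross-section by about 329.00 mm².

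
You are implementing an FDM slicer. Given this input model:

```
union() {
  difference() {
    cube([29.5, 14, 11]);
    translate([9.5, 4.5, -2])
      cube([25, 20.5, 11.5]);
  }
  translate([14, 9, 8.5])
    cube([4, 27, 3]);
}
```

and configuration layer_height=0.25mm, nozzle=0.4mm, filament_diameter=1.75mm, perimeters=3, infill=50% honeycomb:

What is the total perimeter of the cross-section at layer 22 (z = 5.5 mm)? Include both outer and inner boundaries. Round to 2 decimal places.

87.00 mm

At z = 5.5 mm: the 29.5×14 cube contributes its full rectangle (perimeter 87.00 mm); the cube at (9.5, 4.5) is present — its section is the full 25×20.5 rectangle (perimeter 91.00 mm); After the difference (first − rest): starting from the 29.5×14 cube, the 25×20.5 cube at (9.5, 4.5) partially overlaps it — only the 190.00 mm² overlap (of its 512.50 mm²) is removed, clipping the outline — boundary = 87.00 mm; the cube at (14, 9) is absent (z outside [8.5, 11.5]); Taking the union: only the result so far is present, so the union is just that shape — boundary = 87.00 mm. Overall, the cross-section is a single solid region. Total boundary length (outer) = 87.00 mm.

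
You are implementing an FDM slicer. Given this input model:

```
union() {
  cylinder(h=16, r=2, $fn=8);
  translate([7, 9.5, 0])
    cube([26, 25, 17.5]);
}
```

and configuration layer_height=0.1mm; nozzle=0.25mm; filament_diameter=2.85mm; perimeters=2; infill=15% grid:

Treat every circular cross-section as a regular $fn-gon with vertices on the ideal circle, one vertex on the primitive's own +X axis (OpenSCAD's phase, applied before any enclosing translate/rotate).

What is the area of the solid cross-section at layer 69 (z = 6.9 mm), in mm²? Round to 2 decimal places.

661.31 mm²

At z = 6.9 mm: the r=2 cylinder gives a regular 8-gon of circumradius 2 (constant along its height) (area = (8/2)·2.000²·sin(360°/8) = 11.31 mm²); the 26×25 cube at (7, 9.5) contributes its full rectangle (area 650.00 mm²); Combining (union): the 2 present regions are separate (no shared area or edge), so areas and boundary lengths simply add and each stays a separate island — area = 661.31 mm². Overall, the cross-section has 2 separate islands. Net area = 661.31 mm².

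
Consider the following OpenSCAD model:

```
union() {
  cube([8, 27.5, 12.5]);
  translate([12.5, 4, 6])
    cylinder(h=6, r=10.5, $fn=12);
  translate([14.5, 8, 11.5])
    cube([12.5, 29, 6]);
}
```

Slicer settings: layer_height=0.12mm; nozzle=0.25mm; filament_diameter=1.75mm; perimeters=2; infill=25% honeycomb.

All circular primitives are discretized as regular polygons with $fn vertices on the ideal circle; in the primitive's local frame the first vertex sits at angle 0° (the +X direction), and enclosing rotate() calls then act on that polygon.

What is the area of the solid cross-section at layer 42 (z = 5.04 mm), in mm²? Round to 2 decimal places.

At z = 5.04 mm: the cube (footprint 8×27.5) is included at this height (area 220.00 mm²); the cylinder at (12.5, 4) does not reach this height (z outside [6, 12]); the cube at (14.5, 8) is absent (z outside [11.5, 17.5]); Merging all regions: only the 8×27.5 cube is present, so the union is just that shape — area = 220.00 mm². Overall, the cross-section is a single solid region. Net area = 220.00 mm².

220.00 mm²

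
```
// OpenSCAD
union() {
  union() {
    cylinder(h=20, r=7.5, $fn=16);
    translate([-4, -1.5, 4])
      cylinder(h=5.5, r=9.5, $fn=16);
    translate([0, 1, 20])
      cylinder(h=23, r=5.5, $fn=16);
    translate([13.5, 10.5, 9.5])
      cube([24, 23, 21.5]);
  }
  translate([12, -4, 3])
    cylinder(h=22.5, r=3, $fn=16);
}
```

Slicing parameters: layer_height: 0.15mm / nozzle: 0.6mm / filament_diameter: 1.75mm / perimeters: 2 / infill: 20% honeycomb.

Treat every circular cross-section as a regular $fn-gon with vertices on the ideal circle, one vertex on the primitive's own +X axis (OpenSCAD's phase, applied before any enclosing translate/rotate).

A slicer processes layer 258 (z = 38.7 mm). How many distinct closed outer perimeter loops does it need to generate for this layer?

1

At z = 38.7 mm: the cylinder is absent (z outside [0, 20]); the cylinder at (-4, -1.5) is not intersected at this z (z outside [4, 9.5]); the cylinder at (0, 1): section is a regular 16-gon, circumradius r=5.5; the cube at (13.5, 10.5) is not intersected at this z (z outside [9.5, 31]); Taking the union: only the r=5.5 cylinder at (0, 1) is present, so the union is just that shape — 1 connected region; the cylinder at (12, -4) does not reach this height (z outside [3, 25.5]); Combining (union): only that combined region is present, so the union is just that shape — 1 connected region. The result has 1 disconnected region.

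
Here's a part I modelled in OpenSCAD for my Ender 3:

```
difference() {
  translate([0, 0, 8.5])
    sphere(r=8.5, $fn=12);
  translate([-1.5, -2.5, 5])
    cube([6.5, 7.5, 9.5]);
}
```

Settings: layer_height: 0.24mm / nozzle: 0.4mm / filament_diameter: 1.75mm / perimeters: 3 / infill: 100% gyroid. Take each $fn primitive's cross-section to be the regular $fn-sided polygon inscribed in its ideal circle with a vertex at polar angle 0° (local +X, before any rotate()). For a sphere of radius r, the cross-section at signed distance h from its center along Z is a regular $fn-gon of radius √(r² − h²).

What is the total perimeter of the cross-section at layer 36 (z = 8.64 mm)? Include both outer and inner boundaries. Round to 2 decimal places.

80.79 mm

At z = 8.64 mm: the r=8.5 sphere contributes a regular 12-gon of circumradius √(8.5²−0.14²) = 8.499 (perimeter = 2·12·8.499·sin(180°/12) = 52.79 mm); the 6.5×7.5 cube at (-1.5, -2.5) contributes its full rectangle (perimeter 28.00 mm); Subtracting the remaining from the first: starting from the r=8.5 sphere, the 6.5×7.5 cube at (-1.5, -2.5) lies wholly inside it (removes its full 48.75 mm² and its 28.00 mm outline becomes a hole wall) — boundary (outer + 1 inner loop) = 80.79 mm. Overall, the cross-section is one region with 1 hole. Total boundary length (outer + inner) = 80.79 mm.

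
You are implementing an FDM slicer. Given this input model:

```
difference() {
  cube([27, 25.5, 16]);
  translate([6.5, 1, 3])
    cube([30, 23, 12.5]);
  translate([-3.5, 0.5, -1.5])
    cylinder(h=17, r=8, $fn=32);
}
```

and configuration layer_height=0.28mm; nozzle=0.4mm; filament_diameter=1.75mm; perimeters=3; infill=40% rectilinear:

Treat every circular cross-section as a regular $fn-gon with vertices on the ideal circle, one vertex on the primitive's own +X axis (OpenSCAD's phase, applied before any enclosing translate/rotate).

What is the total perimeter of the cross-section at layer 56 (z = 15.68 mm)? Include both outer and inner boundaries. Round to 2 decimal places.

At z = 15.68 mm: the cube (footprint 27×25.5) is included at this height (perimeter 105.00 mm); the cube at (6.5, 1) does not reach this height (z outside [3, 15.5]); the cylinder at (-3.5, 0.5) does not reach this height (z outside [-1.5, 15.5]); Taking the first minus the rest: none of the subtracted shapes is present at this height, so the 27×25.5 cube is unchanged — boundary = 105.00 mm. Overall, the cross-section is a single solid region. Total boundary length (outer) = 105.00 mm.

105.00 mm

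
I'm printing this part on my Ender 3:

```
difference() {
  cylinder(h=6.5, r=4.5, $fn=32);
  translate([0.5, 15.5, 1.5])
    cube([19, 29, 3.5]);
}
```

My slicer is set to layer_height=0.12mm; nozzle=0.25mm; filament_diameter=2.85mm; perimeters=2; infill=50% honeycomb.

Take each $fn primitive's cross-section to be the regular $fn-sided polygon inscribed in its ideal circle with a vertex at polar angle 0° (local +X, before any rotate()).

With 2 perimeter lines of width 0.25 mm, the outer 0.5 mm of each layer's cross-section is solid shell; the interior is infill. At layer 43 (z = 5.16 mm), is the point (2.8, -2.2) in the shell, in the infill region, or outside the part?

At z = 5.16 mm: the r=4.5 cylinder gives a regular 32-gon of circumradius 4.5 (constant along its height); the cube at (0.5, 15.5) is not intersected at this z (z outside [1.5, 5]); Taking the first minus the rest: none of the subtracted shapes is present at this height, so the r=4.5 cylinder is unchanged — 1 connected region. Overall, the cross-section is a single solid region. The nearest boundary edge runs (3.18, -3.18)→(3.74, -2.50); distance from the point to it = 0.92 mm. The point is inside the cross-section and 0.92 mm from the nearest boundary — more than the 0.5 mm shell width (2 × 0.25), so it's in the infill interior.

infill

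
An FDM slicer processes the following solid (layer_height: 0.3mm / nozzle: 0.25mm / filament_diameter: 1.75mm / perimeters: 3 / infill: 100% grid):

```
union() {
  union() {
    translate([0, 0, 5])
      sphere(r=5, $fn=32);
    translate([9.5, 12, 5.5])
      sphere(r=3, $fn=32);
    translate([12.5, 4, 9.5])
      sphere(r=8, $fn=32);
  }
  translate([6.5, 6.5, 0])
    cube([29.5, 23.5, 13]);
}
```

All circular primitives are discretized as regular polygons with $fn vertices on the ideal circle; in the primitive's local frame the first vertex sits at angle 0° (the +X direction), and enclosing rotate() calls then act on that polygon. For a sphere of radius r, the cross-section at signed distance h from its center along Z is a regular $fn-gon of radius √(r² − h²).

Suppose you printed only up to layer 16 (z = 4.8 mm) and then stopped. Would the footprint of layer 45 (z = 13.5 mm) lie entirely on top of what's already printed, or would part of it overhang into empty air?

Compare the two slices. At z = 4.8: the sphere: section is a regular 32-gon, circumradius = √(r²−h²) = √(5²−0.2²) = 4.996 (area = (32/2)·4.996²·sin(360°/32) = 77.91 mm²); the r=3 sphere at (9.5, 12) slices to a regular 32-gon of circumradius 2.917 (√(r²−h²) with h=0.7 from center) (area = (32/2)·2.917²·sin(360°/32) = 26.56 mm²); the r=8 sphere at (12.5, 4) contributes a regular 32-gon of circumradius √(8²−4.7²) = 6.474 (area = (32/2)·6.474²·sin(360°/32) = 130.82 mm²); Taking the union: the regions partially overlap — summed areas 235.29 mm² minus the doubly-counted overlap 1.93 mm² gives 233.37 mm² — area = 233.37 mm²; the 29.5×23.5 cube at (6.5, 6.5) contributes its full rectangle (area 693.25 mm²); Taking the union: the regions partially overlap — summed areas 926.62 mm² minus the doubly-counted overlap 58.61 mm² gives 868.01 mm² — area = 868.01 mm². At z = 13.5: the sphere does not reach this height (|z−center|=8.500 > r=5); the sphere at (9.5, 12) is not intersected at this z (|z−center|=8.000 > r=3); the r=8 sphere at (12.5, 4) slices to a regular 32-gon of circumradius 6.928 (√(r²−h²) with h=4 from center) (area = (32/2)·6.928²·sin(360°/32) = 149.83 mm²); Merging all regions: only the r=8 sphere at (12.5, 4) is present, so the union is just that shape — area = 149.83 mm²; the cube at (6.5, 6.5) is not intersected at this z (z outside [0, 13]); Taking the union: only the result so far is present, so the union is just that shape — area = 149.83 mm². Checking containment: at z = 13.5 the cross-section extends beyond the z = 4.8 cross-section by about 12.03 mm².

part overhangs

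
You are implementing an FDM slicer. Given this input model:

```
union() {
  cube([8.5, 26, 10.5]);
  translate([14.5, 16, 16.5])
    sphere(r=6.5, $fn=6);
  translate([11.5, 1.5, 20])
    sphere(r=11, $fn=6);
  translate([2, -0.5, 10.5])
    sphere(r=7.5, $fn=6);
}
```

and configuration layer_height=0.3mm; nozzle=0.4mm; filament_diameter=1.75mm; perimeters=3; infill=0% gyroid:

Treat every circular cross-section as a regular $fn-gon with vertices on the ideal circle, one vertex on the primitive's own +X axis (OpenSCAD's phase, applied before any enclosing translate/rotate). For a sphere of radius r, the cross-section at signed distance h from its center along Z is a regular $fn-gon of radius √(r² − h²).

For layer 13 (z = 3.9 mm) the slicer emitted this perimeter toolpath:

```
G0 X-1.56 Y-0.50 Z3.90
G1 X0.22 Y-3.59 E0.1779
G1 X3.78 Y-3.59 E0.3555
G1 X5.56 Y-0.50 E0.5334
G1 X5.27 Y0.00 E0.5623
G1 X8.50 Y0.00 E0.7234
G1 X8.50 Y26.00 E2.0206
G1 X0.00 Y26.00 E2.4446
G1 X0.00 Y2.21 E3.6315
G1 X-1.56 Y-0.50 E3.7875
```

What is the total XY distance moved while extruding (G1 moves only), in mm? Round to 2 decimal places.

75.92 mm

Sum the Euclidean lengths of each G1 segment: total = 75.92 mm.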